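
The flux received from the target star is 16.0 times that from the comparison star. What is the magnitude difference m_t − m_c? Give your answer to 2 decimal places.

m_t − m_c = −2.5 log₁₀(F_t/F_c) = −2.5 log₁₀(16.0) = −2.5 × (1.204) = -3.010.

-3.01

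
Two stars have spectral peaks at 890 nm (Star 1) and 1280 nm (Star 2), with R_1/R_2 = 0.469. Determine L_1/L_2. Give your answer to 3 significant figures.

Wien's law gives T ∝ 1/λ_max, so T_1/T_2 = λ_2/λ_1 = 1280/890 = 1.438.
Then L ∝ R²T⁴ gives L_1/L_2 = (0.469)² × (1.438)⁴ = 0.2200 × 4.278 = 0.9411.

0.941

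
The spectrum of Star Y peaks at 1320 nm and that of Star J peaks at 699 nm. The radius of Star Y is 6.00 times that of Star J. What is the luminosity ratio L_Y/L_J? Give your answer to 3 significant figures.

2.83

Wien's law gives T ∝ 1/λ_max, so T_Y/T_J = λ_J/λ_Y = 699/1320 = 0.5295.
Then L ∝ R²T⁴ gives L_Y/L_J = (6.00)² × (0.5295)⁴ = 36.00 × 0.07863 = 2.831.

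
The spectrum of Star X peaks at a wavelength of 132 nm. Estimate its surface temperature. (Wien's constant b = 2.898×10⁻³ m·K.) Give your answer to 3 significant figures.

T = b/λ_max = 2.898×10⁻³ / (132×10⁻⁹) = 2.195×10^4 K.

2.20×10^4 K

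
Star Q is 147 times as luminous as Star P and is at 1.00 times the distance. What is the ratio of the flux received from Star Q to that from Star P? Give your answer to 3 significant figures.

147

F = L/(4πd²), so F_Q/F_P = (L_Q/L_P) / (d_Q/d_P)²
= 147 / (1.00)² = 147 / 1.000 = 147.0.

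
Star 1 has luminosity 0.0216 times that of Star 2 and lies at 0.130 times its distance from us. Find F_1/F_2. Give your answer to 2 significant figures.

F = L/(4πd²), so F_1/F_2 = (L_1/L_2) / (d_1/d_2)²
= 0.0216 / (0.130)² = 0.0216 / 0.01690 = 1.278.

1.3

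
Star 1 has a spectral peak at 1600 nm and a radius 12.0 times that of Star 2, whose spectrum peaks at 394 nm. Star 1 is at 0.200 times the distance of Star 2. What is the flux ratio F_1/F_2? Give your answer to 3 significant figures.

13.2

Wien's law: T_1/T_2 = λ_2/λ_1 = 394/1600 = 0.2462.
L_1/L_2 = (R_1/R_2)²(T_1/T_2)⁴ = (12.0)²(0.2462)⁴ = 0.5295.
F_1/F_2 = (L_1/L_2)/(d_1/d_2)² = 0.5295/(0.200)² = 13.24.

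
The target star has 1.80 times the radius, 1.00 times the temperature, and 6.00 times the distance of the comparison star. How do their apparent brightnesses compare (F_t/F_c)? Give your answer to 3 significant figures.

0.0900

L_t/L_c = (R_t/R_c)²(T_t/T_c)⁴ = (1.80)² × (1.00)⁴ = 3.240.
F_t/F_c = (L_t/L_c)/(d_t/d_c)² = 3.240 / (6.00)² = 0.09000.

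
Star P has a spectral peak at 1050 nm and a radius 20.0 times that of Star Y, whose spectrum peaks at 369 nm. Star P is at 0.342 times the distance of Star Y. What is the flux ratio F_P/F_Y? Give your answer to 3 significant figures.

52.2

Wien's law: T_P/T_Y = λ_Y/λ_P = 369/1050 = 0.3514.
L_P/L_Y = (R_P/R_Y)²(T_P/T_Y)⁴ = (20.0)²(0.3514)⁴ = 6.101.
F_P/F_Y = (L_P/L_Y)/(d_P/d_Y)² = 6.101/(0.342)² = 52.16.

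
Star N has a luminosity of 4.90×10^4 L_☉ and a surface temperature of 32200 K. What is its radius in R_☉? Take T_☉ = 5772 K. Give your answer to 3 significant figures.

7.11 R_☉

R/R_☉ = √(L/L_☉) / (T/T_☉)² = √(4.90×10^4) / (5.579)²
       = 221.4 / 31.12 = 7.113.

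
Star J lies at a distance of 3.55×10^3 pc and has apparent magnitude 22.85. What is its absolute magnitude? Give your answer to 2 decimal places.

M = m − 5 log₁₀(d/10 pc) = 22.85 − 5 log₁₀(3.55×10^3/10)
  = 22.85 − 5 × 2.550 = 22.85 − 12.75 = 10.10.

10.10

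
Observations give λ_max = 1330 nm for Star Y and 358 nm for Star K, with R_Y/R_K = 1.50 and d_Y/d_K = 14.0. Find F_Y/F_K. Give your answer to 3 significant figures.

6.03×10^-5

Wien's law: T_Y/T_K = λ_K/λ_Y = 358/1330 = 0.2692.
L_Y/L_K = (R_Y/R_K)²(T_Y/T_K)⁴ = (1.50)²(0.2692)⁴ = 0.01181.
F_Y/F_K = (L_Y/L_K)/(d_Y/d_K)² = 0.01181/(14.0)² = 6.026×10^-5.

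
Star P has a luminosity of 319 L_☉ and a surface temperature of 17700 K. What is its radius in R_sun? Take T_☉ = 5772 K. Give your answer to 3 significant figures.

1.90 R_sun

R/R_☉ = √(L/L_☉) / (T/T_☉)² = √(319) / (3.067)²
       = 17.86 / 9.404 = 1.899.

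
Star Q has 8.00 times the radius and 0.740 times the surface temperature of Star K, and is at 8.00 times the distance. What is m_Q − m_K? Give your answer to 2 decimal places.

L_Q/L_K = (8.00)²(0.740)⁴ = 19.19.
F_Q/F_K = (L_Q/L_K)/(d_Q/d_K)² = 19.19/64.00 = 0.2999.
m_Q − m_K = −2.5 log₁₀(0.2999) = 1.31.

1.31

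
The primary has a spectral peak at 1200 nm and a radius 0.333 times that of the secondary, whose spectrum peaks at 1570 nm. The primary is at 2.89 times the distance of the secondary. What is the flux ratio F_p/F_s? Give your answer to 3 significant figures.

0.0389

Wien's law: T_p/T_s = λ_s/λ_p = 1570/1200 = 1.308.
L_p/L_s = (R_p/R_s)²(T_p/T_s)⁴ = (0.333)²(1.308)⁴ = 0.3249.
F_p/F_s = (L_p/L_s)/(d_p/d_s)² = 0.3249/(2.89)² = 0.03890.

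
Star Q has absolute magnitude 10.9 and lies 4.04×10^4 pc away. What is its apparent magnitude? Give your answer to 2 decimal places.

28.93

m = M + 5 log₁₀(d/10 pc) = 10.9 + 5 log₁₀(4.04×10^4/10)
  = 10.9 + 5 × 3.606 = 10.9 + 18.03 = 28.93.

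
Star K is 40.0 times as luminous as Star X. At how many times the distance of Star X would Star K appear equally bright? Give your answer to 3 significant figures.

6.32

Equal flux requires L_K/d_K² = L_X/d_X², so d_K/d_X = √(L_K/L_X)
= √(40.0) = 6.325.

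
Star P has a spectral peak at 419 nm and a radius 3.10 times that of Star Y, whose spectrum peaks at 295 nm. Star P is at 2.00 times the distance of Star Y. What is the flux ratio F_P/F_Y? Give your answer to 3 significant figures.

0.590

Wien's law: T_P/T_Y = λ_Y/λ_P = 295/419 = 0.7041.
L_P/L_Y = (R_P/R_Y)²(T_P/T_Y)⁴ = (3.10)²(0.7041)⁴ = 2.361.
F_P/F_Y = (L_P/L_Y)/(d_P/d_Y)² = 2.361/(2.00)² = 0.5903.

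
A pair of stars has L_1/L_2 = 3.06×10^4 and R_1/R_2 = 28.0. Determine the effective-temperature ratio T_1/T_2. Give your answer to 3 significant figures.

L ∝ R²T⁴ gives T ∝ (L/R²)^(1/4), so
T_1/T_2 = (3.06×10^4 / 28.0²)^(1/4) = (39.03)^(1/4) = 2.499.

2.50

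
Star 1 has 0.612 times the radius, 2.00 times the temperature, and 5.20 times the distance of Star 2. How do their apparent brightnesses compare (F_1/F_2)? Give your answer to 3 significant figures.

0.222

L_1/L_2 = (R_1/R_2)²(T_1/T_2)⁴ = (0.612)² × (2.00)⁴ = 5.993.
F_1/F_2 = (L_1/L_2)/(d_1/d_2)² = 5.993 / (5.20)² = 0.2216.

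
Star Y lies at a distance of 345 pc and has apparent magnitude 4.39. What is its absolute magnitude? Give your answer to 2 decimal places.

M = m − 5 log₁₀(d/10 pc) = 4.39 − 5 log₁₀(345/10)
  = 4.39 − 5 × 1.538 = 4.39 − 7.69 = -3.30.

-3.30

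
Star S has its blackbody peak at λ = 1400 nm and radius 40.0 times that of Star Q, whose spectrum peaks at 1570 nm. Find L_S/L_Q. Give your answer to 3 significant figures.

Wien's law gives T ∝ 1/λ_max, so T_S/T_Q = λ_Q/λ_S = 1570/1400 = 1.121.
Then L ∝ R²T⁴ gives L_S/L_Q = (40.0)² × (1.121)⁴ = 1600 × 1.582 = 2531.

2.53×10^3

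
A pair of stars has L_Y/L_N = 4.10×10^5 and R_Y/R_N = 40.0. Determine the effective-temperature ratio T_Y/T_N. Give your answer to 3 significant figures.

4.00

L ∝ R²T⁴ gives T ∝ (L/R²)^(1/4), so
T_Y/T_N = (4.10×10^5 / 40.0²)^(1/4) = (256.2)^(1/4) = 4.001.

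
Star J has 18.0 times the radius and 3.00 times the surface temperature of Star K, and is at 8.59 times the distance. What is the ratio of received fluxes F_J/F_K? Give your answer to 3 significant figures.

L_J/L_K = (R_J/R_K)²(T_J/T_K)⁴ = (18.0)² × (3.00)⁴ = 2.624×10^4.
F_J/F_K = (L_J/L_K)/(d_J/d_K)² = 2.624×10^4 / (8.59)² = 355.7.

356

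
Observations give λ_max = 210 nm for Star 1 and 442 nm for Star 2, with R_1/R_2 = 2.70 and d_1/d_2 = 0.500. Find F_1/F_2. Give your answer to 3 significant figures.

Wien's law: T_1/T_2 = λ_2/λ_1 = 442/210 = 2.105.
L_1/L_2 = (R_1/R_2)²(T_1/T_2)⁴ = (2.70)²(2.105)⁴ = 143.1.
F_1/F_2 = (L_1/L_2)/(d_1/d_2)² = 143.1/(0.500)² = 572.3.

572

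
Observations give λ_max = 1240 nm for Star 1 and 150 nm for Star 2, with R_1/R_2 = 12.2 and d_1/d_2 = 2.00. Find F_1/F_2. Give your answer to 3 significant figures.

0.00797

Wien's law: T_1/T_2 = λ_2/λ_1 = 150/1240 = 0.1210.
L_1/L_2 = (R_1/R_2)²(T_1/T_2)⁴ = (12.2)²(0.1210)⁴ = 0.03187.
F_1/F_2 = (L_1/L_2)/(d_1/d_2)² = 0.03187/(2.00)² = 0.007968.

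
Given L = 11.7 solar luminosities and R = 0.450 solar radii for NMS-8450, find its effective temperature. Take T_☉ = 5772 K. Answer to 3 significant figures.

1.59×10^4 K

T/T_☉ = (L/L_☉)^(1/4) / (R/R_☉)^(1/2)
T = 5772 × (11.7)^(1/4) / √(0.450) = 5772 × 1.849 / 0.6708 = 1.591×10^4 K.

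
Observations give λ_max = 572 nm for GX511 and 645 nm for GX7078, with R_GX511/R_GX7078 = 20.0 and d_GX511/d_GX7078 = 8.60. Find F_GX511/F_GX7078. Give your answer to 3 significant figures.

Wien's law: T_GX511/T_GX7078 = λ_GX7078/λ_GX511 = 645/572 = 1.128.
L_GX511/L_GX7078 = (R_GX511/R_GX7078)²(T_GX511/T_GX7078)⁴ = (20.0)²(1.128)⁴ = 646.7.
F_GX511/F_GX7078 = (L_GX511/L_GX7078)/(d_GX511/d_GX7078)² = 646.7/(8.60)² = 8.744.

8.74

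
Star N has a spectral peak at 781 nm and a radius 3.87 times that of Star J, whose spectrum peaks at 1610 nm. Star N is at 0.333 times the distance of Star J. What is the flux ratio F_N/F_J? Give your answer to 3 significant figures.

2.44×10^3

Wien's law: T_N/T_J = λ_J/λ_N = 1610/781 = 2.061.
L_N/L_J = (R_N/R_J)²(T_N/T_J)⁴ = (3.87)²(2.061)⁴ = 270.5.
F_N/F_J = (L_N/L_J)/(d_N/d_J)² = 270.5/(0.333)² = 2439.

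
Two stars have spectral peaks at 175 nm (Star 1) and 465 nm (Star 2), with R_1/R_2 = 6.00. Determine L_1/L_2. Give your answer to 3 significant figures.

1.79×10^3

Wien's law gives T ∝ 1/λ_max, so T_1/T_2 = λ_2/λ_1 = 465/175 = 2.657.
Then L ∝ R²T⁴ gives L_1/L_2 = (6.00)² × (2.657)⁴ = 36.00 × 49.85 = 1795.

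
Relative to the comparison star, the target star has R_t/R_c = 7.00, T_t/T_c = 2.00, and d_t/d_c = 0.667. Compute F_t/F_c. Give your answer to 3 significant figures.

1.76×10^3

L_t/L_c = (R_t/R_c)²(T_t/T_c)⁴ = (7.00)² × (2.00)⁴ = 784.0.
F_t/F_c = (L_t/L_c)/(d_t/d_c)² = 784.0 / (0.667)² = 1762.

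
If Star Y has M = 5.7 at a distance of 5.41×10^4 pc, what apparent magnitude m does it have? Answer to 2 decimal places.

m = M + 5 log₁₀(d/10 pc) = 5.7 + 5 log₁₀(5.41×10^4/10)
  = 5.7 + 5 × 3.733 = 5.7 + 18.67 = 24.37.

24.37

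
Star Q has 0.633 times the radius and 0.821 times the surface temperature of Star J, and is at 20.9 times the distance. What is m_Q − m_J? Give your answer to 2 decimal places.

L_Q/L_J = (0.633)²(0.821)⁴ = 0.1820.
F_Q/F_J = (L_Q/L_J)/(d_Q/d_J)² = 0.1820/436.8 = 4.168×10^-4.
m_Q − m_J = −2.5 log₁₀(4.168×10^-4) = 8.45.

8.45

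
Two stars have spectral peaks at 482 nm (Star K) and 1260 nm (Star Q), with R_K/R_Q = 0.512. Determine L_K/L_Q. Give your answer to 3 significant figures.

Wien's law gives T ∝ 1/λ_max, so T_K/T_Q = λ_Q/λ_K = 1260/482 = 2.614.
Then L ∝ R²T⁴ gives L_K/L_Q = (0.512)² × (2.614)⁴ = 0.2621 × 46.70 = 12.24.

12.2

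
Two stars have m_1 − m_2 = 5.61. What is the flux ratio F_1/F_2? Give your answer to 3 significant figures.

0.00570

F_1/F_2 = 10^(−(m_1 − m_2)/2.5) = 10^(-5.61/2.5) = 10^-2.244 = 0.005702.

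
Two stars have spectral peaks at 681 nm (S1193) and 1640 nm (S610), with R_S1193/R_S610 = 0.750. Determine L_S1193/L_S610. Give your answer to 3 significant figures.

Wien's law gives T ∝ 1/λ_max, so T_S1193/T_S610 = λ_S610/λ_S1193 = 1640/681 = 2.408.
Then L ∝ R²T⁴ gives L_S1193/L_S610 = (0.750)² × (2.408)⁴ = 0.5625 × 33.63 = 18.92.

18.9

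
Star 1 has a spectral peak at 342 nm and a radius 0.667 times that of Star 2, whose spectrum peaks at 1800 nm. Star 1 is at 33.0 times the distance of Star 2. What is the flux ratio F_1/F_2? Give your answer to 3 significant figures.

0.313

Wien's law: T_1/T_2 = λ_2/λ_1 = 1800/342 = 5.263.
L_1/L_2 = (R_1/R_2)²(T_1/T_2)⁴ = (0.667)²(5.263)⁴ = 341.4.
F_1/F_2 = (L_1/L_2)/(d_1/d_2)² = 341.4/(33.0)² = 0.3135.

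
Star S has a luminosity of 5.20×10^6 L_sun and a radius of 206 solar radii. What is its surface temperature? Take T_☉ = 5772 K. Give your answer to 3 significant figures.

T/T_☉ = (L/L_☉)^(1/4) / (R/R_☉)^(1/2)
T = 5772 × (5.20×10^6)^(1/4) / √(206) = 5772 × 47.75 / 14.35 = 1.920×10^4 K.

1.92×10^4 K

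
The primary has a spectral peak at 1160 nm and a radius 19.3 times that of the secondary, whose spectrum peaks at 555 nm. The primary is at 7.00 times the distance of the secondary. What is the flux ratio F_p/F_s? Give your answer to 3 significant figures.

Wien's law: T_p/T_s = λ_s/λ_p = 555/1160 = 0.4784.
L_p/L_s = (R_p/R_s)²(T_p/T_s)⁴ = (19.3)²(0.4784)⁴ = 19.52.
F_p/F_s = (L_p/L_s)/(d_p/d_s)² = 19.52/(7.00)² = 0.3983.

0.398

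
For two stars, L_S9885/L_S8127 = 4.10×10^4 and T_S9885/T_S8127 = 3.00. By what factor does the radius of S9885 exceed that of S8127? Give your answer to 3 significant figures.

22.5

L ∝ R²T⁴ gives R ∝ √L / T², so
R_S9885/R_S8127 = √(4.10×10^4) / (3.00)² = 202.5 / 9.000 = 22.50.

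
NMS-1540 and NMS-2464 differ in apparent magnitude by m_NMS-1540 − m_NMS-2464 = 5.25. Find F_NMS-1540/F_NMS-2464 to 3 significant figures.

0.00794

F_NMS-1540/F_NMS-2464 = 10^(−(m_NMS-1540 − m_NMS-2464)/2.5) = 10^(-5.25/2.5) = 10^-2.100 = 0.007943.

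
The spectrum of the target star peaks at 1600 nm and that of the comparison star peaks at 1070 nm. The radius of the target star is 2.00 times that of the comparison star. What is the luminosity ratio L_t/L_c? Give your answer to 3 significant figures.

Wien's law gives T ∝ 1/λ_max, so T_t/T_c = λ_c/λ_t = 1070/1600 = 0.6687.
Then L ∝ R²T⁴ gives L_t/L_c = (2.00)² × (0.6687)⁴ = 4.000 × 0.2000 = 0.8000.

0.800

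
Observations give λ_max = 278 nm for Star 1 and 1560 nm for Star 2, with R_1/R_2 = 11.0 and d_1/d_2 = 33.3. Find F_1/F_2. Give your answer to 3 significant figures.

Wien's law: T_1/T_2 = λ_2/λ_1 = 1560/278 = 5.612.
L_1/L_2 = (R_1/R_2)²(T_1/T_2)⁴ = (11.0)²(5.612)⁴ = 1.200×10^5.
F_1/F_2 = (L_1/L_2)/(d_1/d_2)² = 1.200×10^5/(33.3)² = 108.2.

108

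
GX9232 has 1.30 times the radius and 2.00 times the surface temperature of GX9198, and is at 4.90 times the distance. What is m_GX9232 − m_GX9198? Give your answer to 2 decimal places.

-0.13

L_GX9232/L_GX9198 = (1.30)²(2.00)⁴ = 27.04.
F_GX9232/F_GX9198 = (L_GX9232/L_GX9198)/(d_GX9232/d_GX9198)² = 27.04/24.01 = 1.126.
m_GX9232 − m_GX9198 = −2.5 log₁₀(1.126) = -0.13.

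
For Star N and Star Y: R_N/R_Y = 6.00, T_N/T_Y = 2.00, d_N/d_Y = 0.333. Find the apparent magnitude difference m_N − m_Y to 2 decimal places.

-9.29

L_N/L_Y = (6.00)²(2.00)⁴ = 576.0.
F_N/F_Y = (L_N/L_Y)/(d_N/d_Y)² = 576.0/0.1109 = 5194.
m_N − m_Y = −2.5 log₁₀(5194) = -9.29.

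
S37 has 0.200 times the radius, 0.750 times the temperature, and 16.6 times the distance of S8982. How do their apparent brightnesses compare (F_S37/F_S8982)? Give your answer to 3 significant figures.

L_S37/L_S8982 = (R_S37/R_S8982)²(T_S37/T_S8982)⁴ = (0.200)² × (0.750)⁴ = 0.01266.
F_S37/F_S8982 = (L_S37/L_S8982)/(d_S37/d_S8982)² = 0.01266 / (16.6)² = 4.593×10^-5.

4.59×10^-5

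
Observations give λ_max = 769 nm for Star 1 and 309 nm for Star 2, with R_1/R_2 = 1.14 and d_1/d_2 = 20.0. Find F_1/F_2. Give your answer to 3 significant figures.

8.47×10^-5

Wien's law: T_1/T_2 = λ_2/λ_1 = 309/769 = 0.4018.
L_1/L_2 = (R_1/R_2)²(T_1/T_2)⁴ = (1.14)²(0.4018)⁴ = 0.03388.
F_1/F_2 = (L_1/L_2)/(d_1/d_2)² = 0.03388/(20.0)² = 8.470×10^-5.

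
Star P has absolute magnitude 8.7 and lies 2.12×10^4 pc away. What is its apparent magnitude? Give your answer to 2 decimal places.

25.33

m = M + 5 log₁₀(d/10 pc) = 8.7 + 5 log₁₀(2.12×10^4/10)
  = 8.7 + 5 × 3.326 = 8.7 + 16.63 = 25.33.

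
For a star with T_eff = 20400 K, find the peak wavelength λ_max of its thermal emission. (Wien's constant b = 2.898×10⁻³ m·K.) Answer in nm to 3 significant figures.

λ_max = b/T = 2.898×10⁻³ / 20400 = 1.42×10^-7 m = 142.1 nm.

142 nm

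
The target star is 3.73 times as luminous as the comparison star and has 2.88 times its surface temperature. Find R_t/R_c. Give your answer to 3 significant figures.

0.233

L ∝ R²T⁴ gives R ∝ √L / T², so
R_t/R_c = √(3.73) / (2.88)² = 1.931 / 8.294 = 0.2328.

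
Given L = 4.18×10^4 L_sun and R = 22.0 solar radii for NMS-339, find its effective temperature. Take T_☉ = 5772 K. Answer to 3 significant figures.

T/T_☉ = (L/L_☉)^(1/4) / (R/R_☉)^(1/2)
T = 5772 × (4.18×10^4)^(1/4) / √(22.0) = 5772 × 14.30 / 4.690 = 1.760×10^4 K.

1.76×10^4 K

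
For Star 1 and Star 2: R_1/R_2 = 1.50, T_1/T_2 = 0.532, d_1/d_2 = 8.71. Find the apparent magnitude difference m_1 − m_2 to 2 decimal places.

L_1/L_2 = (1.50)²(0.532)⁴ = 0.1802.
F_1/F_2 = (L_1/L_2)/(d_1/d_2)² = 0.1802/75.86 = 0.002376.
m_1 − m_2 = −2.5 log₁₀(0.002376) = 6.56.

6.56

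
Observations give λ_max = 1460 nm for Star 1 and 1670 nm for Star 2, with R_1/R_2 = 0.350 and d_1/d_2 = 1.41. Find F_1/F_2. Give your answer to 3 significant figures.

0.105

Wien's law: T_1/T_2 = λ_2/λ_1 = 1670/1460 = 1.144.
L_1/L_2 = (R_1/R_2)²(T_1/T_2)⁴ = (0.350)²(1.144)⁴ = 0.2097.
F_1/F_2 = (L_1/L_2)/(d_1/d_2)² = 0.2097/(1.41)² = 0.1055.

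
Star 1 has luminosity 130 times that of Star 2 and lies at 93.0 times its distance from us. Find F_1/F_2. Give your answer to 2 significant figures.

0.015

F = L/(4πd²), so F_1/F_2 = (L_1/L_2) / (d_1/d_2)²
= 130 / (93.0)² = 130 / 8649 = 0.01503.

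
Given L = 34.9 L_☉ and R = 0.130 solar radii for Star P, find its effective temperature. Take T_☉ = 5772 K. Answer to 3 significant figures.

T/T_☉ = (L/L_☉)^(1/4) / (R/R_☉)^(1/2)
T = 5772 × (34.9)^(1/4) / √(0.130) = 5772 × 2.431 / 0.3606 = 3.891×10^4 K.

3.89×10^4 K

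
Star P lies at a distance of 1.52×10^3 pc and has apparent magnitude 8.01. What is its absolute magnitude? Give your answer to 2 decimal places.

M = m − 5 log₁₀(d/10 pc) = 8.01 − 5 log₁₀(1.52×10^3/10)
  = 8.01 − 5 × 2.182 = 8.01 − 10.91 = -2.90.

-2.90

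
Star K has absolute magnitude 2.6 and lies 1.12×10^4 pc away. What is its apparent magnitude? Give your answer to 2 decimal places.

17.85

m = M + 5 log₁₀(d/10 pc) = 2.6 + 5 log₁₀(1.12×10^4/10)
  = 2.6 + 5 × 3.049 = 2.6 + 15.25 = 17.85.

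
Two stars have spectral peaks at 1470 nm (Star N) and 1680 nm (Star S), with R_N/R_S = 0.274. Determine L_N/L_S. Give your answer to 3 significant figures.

Wien's law gives T ∝ 1/λ_max, so T_N/T_S = λ_S/λ_N = 1680/1470 = 1.143.
Then L ∝ R²T⁴ gives L_N/L_S = (0.274)² × (1.143)⁴ = 0.07508 × 1.706 = 0.1281.

0.128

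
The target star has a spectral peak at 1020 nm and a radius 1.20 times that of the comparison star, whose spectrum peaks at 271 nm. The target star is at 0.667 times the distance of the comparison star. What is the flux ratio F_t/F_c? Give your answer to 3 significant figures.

Wien's law: T_t/T_c = λ_c/λ_t = 271/1020 = 0.2657.
L_t/L_c = (R_t/R_c)²(T_t/T_c)⁴ = (1.20)²(0.2657)⁴ = 0.007175.
F_t/F_c = (L_t/L_c)/(d_t/d_c)² = 0.007175/(0.667)² = 0.01613.

0.0161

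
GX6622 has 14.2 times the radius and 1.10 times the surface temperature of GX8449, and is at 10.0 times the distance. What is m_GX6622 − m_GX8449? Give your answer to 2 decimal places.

-1.18

L_GX6622/L_GX8449 = (14.2)²(1.10)⁴ = 295.2.
F_GX6622/F_GX8449 = (L_GX6622/L_GX8449)/(d_GX6622/d_GX8449)² = 295.2/100.0 = 2.952.
m_GX6622 − m_GX8449 = −2.5 log₁₀(2.952) = -1.18.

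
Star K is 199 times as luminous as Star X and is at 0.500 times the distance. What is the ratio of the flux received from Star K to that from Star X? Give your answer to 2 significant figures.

F = L/(4πd²), so F_K/F_X = (L_K/L_X) / (d_K/d_X)²
= 199 / (0.500)² = 199 / 0.2500 = 796.0.

8.0×10^2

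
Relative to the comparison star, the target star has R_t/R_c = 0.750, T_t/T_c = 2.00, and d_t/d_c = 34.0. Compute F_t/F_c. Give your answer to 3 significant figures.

L_t/L_c = (R_t/R_c)²(T_t/T_c)⁴ = (0.750)² × (2.00)⁴ = 9.000.
F_t/F_c = (L_t/L_c)/(d_t/d_c)² = 9.000 / (34.0)² = 0.007785.

0.00779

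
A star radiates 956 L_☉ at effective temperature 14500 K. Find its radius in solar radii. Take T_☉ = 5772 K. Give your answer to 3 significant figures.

4.90 solar radii

R/R_☉ = √(L/L_☉) / (T/T_☉)² = √(956) / (2.512)²
       = 30.92 / 6.311 = 4.899.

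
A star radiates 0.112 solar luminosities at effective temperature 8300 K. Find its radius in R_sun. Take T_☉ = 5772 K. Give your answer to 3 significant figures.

R/R_☉ = √(L/L_☉) / (T/T_☉)² = √(0.112) / (1.438)²
       = 0.3347 / 2.068 = 0.1618.

0.162 R_sun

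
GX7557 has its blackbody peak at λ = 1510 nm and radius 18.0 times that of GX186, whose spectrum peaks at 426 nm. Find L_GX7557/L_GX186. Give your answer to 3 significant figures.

Wien's law gives T ∝ 1/λ_max, so T_GX7557/T_GX186 = λ_GX186/λ_GX7557 = 426/1510 = 0.2821.
Then L ∝ R²T⁴ gives L_GX7557/L_GX186 = (18.0)² × (0.2821)⁴ = 324.0 × 0.006335 = 2.052.

2.05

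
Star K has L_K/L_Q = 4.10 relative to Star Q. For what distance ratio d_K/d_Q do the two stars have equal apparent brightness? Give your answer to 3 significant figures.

Equal flux requires L_K/d_K² = L_Q/d_Q², so d_K/d_Q = √(L_K/L_Q)
= √(4.10) = 2.025.

2.02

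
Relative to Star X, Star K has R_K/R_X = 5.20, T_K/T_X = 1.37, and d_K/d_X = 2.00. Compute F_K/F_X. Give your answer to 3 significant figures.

23.8

L_K/L_X = (R_K/R_X)²(T_K/T_X)⁴ = (5.20)² × (1.37)⁴ = 95.26.
F_K/F_X = (L_K/L_X)/(d_K/d_X)² = 95.26 / (2.00)² = 23.81.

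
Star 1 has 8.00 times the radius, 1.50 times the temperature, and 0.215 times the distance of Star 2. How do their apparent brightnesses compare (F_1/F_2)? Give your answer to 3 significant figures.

L_1/L_2 = (R_1/R_2)²(T_1/T_2)⁴ = (8.00)² × (1.50)⁴ = 324.0.
F_1/F_2 = (L_1/L_2)/(d_1/d_2)² = 324.0 / (0.215)² = 7009.

7.01×10^3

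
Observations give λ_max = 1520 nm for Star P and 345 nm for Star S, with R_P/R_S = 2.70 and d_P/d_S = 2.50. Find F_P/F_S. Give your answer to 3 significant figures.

Wien's law: T_P/T_S = λ_S/λ_P = 345/1520 = 0.2270.
L_P/L_S = (R_P/R_S)²(T_P/T_S)⁴ = (2.70)²(0.2270)⁴ = 0.01935.
F_P/F_S = (L_P/L_S)/(d_P/d_S)² = 0.01935/(2.50)² = 0.003096.

0.00310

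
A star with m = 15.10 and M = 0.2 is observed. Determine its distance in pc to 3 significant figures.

9.55×10^3 pc

m − M = 5 log₁₀(d/10 pc)
15.10 − (0.2) = 14.90 = 5 log₁₀(d/10)
d = 10 × 10^(14.90/5) = 10 × 10^2.980 = 9550 pc.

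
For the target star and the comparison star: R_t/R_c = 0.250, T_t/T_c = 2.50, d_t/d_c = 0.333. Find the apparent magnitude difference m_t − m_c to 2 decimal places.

-3.36

L_t/L_c = (0.250)²(2.50)⁴ = 2.441.
F_t/F_c = (L_t/L_c)/(d_t/d_c)² = 2.441/0.1109 = 22.02.
m_t − m_c = −2.5 log₁₀(22.02) = -3.36.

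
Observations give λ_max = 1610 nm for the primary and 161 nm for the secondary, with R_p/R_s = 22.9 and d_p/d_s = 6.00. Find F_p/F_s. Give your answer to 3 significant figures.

0.00146

Wien's law: T_p/T_s = λ_s/λ_p = 161/1610 = 0.1000.
L_p/L_s = (R_p/R_s)²(T_p/T_s)⁴ = (22.9)²(0.1000)⁴ = 0.05244.
F_p/F_s = (L_p/L_s)/(d_p/d_s)² = 0.05244/(6.00)² = 0.001457.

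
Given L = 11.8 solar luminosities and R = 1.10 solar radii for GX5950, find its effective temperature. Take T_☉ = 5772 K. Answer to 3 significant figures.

T/T_☉ = (L/L_☉)^(1/4) / (R/R_☉)^(1/2)
T = 5772 × (11.8)^(1/4) / √(1.10) = 5772 × 1.853 / 1.049 = 1.020×10^4 K.

1.02×10^4 K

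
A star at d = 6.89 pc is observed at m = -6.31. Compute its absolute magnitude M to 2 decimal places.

M = m − 5 log₁₀(d/10 pc) = -6.31 − 5 log₁₀(6.89/10)
  = -6.31 − 5 × -0.162 = -6.31 − -0.81 = -5.50.

-5.50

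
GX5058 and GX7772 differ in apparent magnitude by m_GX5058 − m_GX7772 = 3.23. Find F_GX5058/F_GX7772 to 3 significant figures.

F_GX5058/F_GX7772 = 10^(−(m_GX5058 − m_GX7772)/2.5) = 10^(-3.23/2.5) = 10^-1.292 = 0.05105.

0.0511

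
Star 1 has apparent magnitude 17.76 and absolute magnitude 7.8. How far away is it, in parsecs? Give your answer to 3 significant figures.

982 pc

m − M = 5 log₁₀(d/10 pc)
17.76 − (7.8) = 9.96 = 5 log₁₀(d/10)
d = 10 × 10^(9.96/5) = 10 × 10^1.992 = 981.7 pc.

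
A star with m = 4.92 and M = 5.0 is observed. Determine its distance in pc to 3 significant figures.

m − M = 5 log₁₀(d/10 pc)
4.92 − (5.0) = -0.08 = 5 log₁₀(d/10)
d = 10 × 10^(-0.08/5) = 10 × 10^-0.016 = 9.638 pc.

9.64 pc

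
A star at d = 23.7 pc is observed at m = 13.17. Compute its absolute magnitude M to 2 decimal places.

11.30

M = m − 5 log₁₀(d/10 pc) = 13.17 − 5 log₁₀(23.7/10)
  = 13.17 − 5 × 0.375 = 13.17 − 1.87 = 11.30.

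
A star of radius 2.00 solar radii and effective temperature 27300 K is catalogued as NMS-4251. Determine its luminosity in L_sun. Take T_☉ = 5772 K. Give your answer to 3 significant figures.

2.00×10^3 L_sun

L/L_☉ = (R/R_☉)² (T/T_☉)⁴ = (2.00)² × (27300/5772)⁴
       = 4.000 × (4.730)⁴ = 4.000 × 500.4 = 2002.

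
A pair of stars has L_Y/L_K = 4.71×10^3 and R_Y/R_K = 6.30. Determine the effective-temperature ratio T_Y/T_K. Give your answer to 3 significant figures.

3.30

L ∝ R²T⁴ gives T ∝ (L/R²)^(1/4), so
T_Y/T_K = (4.71×10^3 / 6.30²)^(1/4) = (118.7)^(1/4) = 3.301.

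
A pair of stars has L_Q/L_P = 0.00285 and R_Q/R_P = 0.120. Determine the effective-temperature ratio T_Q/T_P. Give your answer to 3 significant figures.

0.667

L ∝ R²T⁴ gives T ∝ (L/R²)^(1/4), so
T_Q/T_P = (0.00285 / 0.120²)^(1/4) = (0.1979)^(1/4) = 0.6670.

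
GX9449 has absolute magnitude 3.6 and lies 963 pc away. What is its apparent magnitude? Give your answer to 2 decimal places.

13.52

m = M + 5 log₁₀(d/10 pc) = 3.6 + 5 log₁₀(963/10)
  = 3.6 + 5 × 1.984 = 3.6 + 9.92 = 13.52.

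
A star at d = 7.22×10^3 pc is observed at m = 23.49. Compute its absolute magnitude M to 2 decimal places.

9.20

M = m − 5 log₁₀(d/10 pc) = 23.49 − 5 log₁₀(7.22×10^3/10)
  = 23.49 − 5 × 2.859 = 23.49 − 14.29 = 9.20.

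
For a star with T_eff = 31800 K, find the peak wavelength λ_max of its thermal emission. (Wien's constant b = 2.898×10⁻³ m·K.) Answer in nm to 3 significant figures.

λ_max = b/T = 2.898×10⁻³ / 31800 = 9.11×10^-8 m = 91.13 nm.

91.1 nm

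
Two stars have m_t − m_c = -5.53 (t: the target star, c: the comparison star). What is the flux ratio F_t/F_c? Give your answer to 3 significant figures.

163

F_t/F_c = 10^(−(m_t − m_c)/2.5) = 10^(5.53/2.5) = 10^2.212 = 162.9.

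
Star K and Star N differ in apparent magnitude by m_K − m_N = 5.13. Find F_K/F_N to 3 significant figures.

F_K/F_N = 10^(−(m_K − m_N)/2.5) = 10^(-5.13/2.5) = 10^-2.052 = 0.008872.

0.00887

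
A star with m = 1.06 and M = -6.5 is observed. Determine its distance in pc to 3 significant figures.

m − M = 5 log₁₀(d/10 pc)
1.06 − (-6.5) = 7.56 = 5 log₁₀(d/10)
d = 10 × 10^(7.56/5) = 10 × 10^1.512 = 325.1 pc.

325 pc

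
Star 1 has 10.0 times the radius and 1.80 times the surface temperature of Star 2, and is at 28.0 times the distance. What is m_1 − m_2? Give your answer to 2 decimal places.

-0.32

L_1/L_2 = (10.0)²(1.80)⁴ = 1050.
F_1/F_2 = (L_1/L_2)/(d_1/d_2)² = 1050/784.0 = 1.339.
m_1 − m_2 = −2.5 log₁₀(1.339) = -0.32.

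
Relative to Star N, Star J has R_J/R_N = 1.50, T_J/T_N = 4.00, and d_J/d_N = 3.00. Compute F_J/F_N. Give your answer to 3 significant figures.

L_J/L_N = (R_J/R_N)²(T_J/T_N)⁴ = (1.50)² × (4.00)⁴ = 576.0.
F_J/F_N = (L_J/L_N)/(d_J/d_N)² = 576.0 / (3.00)² = 64.00.

64.0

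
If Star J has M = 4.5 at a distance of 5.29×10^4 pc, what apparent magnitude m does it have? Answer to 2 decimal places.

m = M + 5 log₁₀(d/10 pc) = 4.5 + 5 log₁₀(5.29×10^4/10)
  = 4.5 + 5 × 3.723 = 4.5 + 18.62 = 23.12.

23.12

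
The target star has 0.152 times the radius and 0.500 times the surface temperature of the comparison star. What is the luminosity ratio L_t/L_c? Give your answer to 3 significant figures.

0.00144

From the Stefan–Boltzmann law, L ∝ R²T⁴, so
L_t/L_c = (R_t/R_c)² (T_t/T_c)⁴ = (0.152)² × (0.500)⁴ = 0.02310 × 0.06250 = 0.001444.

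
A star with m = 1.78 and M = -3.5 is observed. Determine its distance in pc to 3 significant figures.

m − M = 5 log₁₀(d/10 pc)
1.78 − (-3.5) = 5.28 = 5 log₁₀(d/10)
d = 10 × 10^(5.28/5) = 10 × 10^1.056 = 113.8 pc.

114 pc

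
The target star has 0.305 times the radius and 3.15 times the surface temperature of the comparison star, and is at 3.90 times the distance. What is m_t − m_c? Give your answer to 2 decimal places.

L_t/L_c = (0.305)²(3.15)⁴ = 9.159.
F_t/F_c = (L_t/L_c)/(d_t/d_c)² = 9.159/15.21 = 0.6022.
m_t − m_c = −2.5 log₁₀(0.6022) = 0.55.

0.55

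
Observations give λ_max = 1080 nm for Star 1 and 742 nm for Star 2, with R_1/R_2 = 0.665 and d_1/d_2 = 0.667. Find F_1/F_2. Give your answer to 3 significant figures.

0.221

Wien's law: T_1/T_2 = λ_2/λ_1 = 742/1080 = 0.6870.
L_1/L_2 = (R_1/R_2)²(T_1/T_2)⁴ = (0.665)²(0.6870)⁴ = 0.09853.
F_1/F_2 = (L_1/L_2)/(d_1/d_2)² = 0.09853/(0.667)² = 0.2215.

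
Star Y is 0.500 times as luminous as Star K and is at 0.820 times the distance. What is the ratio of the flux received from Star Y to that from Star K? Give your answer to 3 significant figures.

F = L/(4πd²), so F_Y/F_K = (L_Y/L_K) / (d_Y/d_K)²
= 0.500 / (0.820)² = 0.500 / 0.6724 = 0.7436.

0.744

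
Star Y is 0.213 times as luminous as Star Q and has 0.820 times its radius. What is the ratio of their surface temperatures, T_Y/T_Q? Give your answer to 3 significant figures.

0.750

L ∝ R²T⁴ gives T ∝ (L/R²)^(1/4), so
T_Y/T_Q = (0.213 / 0.820²)^(1/4) = (0.3168)^(1/4) = 0.7502.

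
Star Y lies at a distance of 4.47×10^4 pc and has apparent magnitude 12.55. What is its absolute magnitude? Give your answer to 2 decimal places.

-5.70

M = m − 5 log₁₀(d/10 pc) = 12.55 − 5 log₁₀(4.47×10^4/10)
  = 12.55 − 5 × 3.650 = 12.55 − 18.25 = -5.70.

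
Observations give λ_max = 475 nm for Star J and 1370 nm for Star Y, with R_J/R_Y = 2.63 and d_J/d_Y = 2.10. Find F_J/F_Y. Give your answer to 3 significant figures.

109

Wien's law: T_J/T_Y = λ_Y/λ_J = 1370/475 = 2.884.
L_J/L_Y = (R_J/R_Y)²(T_J/T_Y)⁴ = (2.63)²(2.884)⁴ = 478.7.
F_J/F_Y = (L_J/L_Y)/(d_J/d_Y)² = 478.7/(2.10)² = 108.5.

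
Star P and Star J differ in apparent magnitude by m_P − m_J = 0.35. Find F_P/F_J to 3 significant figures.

0.724

F_P/F_J = 10^(−(m_P − m_J)/2.5) = 10^(-0.35/2.5) = 10^-0.140 = 0.7244.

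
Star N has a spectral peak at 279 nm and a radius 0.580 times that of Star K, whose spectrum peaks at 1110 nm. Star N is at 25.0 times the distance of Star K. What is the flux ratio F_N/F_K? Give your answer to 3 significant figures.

0.135

Wien's law: T_N/T_K = λ_K/λ_N = 1110/279 = 3.978.
L_N/L_K = (R_N/R_K)²(T_N/T_K)⁴ = (0.580)²(3.978)⁴ = 84.28.
F_N/F_K = (L_N/L_K)/(d_N/d_K)² = 84.28/(25.0)² = 0.1349.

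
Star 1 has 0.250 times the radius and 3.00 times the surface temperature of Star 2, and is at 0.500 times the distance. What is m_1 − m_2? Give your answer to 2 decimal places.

L_1/L_2 = (0.250)²(3.00)⁴ = 5.062.
F_1/F_2 = (L_1/L_2)/(d_1/d_2)² = 5.062/0.2500 = 20.25.
m_1 − m_2 = −2.5 log₁₀(20.25) = -3.27.

-3.27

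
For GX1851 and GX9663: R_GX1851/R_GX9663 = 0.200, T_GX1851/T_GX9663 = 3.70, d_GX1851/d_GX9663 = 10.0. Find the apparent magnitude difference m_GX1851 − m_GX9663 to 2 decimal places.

L_GX1851/L_GX9663 = (0.200)²(3.70)⁴ = 7.497.
F_GX1851/F_GX9663 = (L_GX1851/L_GX9663)/(d_GX1851/d_GX9663)² = 7.497/100.0 = 0.07497.
m_GX1851 − m_GX9663 = −2.5 log₁₀(0.07497) = 2.81.

2.81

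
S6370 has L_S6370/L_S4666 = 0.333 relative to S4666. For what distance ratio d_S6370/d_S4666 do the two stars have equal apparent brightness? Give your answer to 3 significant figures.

Equal flux requires L_S6370/d_S6370² = L_S4666/d_S4666², so d_S6370/d_S4666 = √(L_S6370/L_S4666)
= √(0.333) = 0.5771.

0.577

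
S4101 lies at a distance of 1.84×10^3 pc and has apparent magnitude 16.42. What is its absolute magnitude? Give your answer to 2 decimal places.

5.10

M = m − 5 log₁₀(d/10 pc) = 16.42 − 5 log₁₀(1.84×10^3/10)
  = 16.42 − 5 × 2.265 = 16.42 − 11.32 = 5.10.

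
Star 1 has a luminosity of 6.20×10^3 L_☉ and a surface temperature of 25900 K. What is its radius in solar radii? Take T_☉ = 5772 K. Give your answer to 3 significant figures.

3.91 solar radii

R/R_☉ = √(L/L_☉) / (T/T_☉)² = √(6.20×10^3) / (4.487)²
       = 78.74 / 20.13 = 3.911.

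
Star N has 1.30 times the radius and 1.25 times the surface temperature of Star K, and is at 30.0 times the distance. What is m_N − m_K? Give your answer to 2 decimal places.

5.85

L_N/L_K = (1.30)²(1.25)⁴ = 4.126.
F_N/F_K = (L_N/L_K)/(d_N/d_K)² = 4.126/900.0 = 0.004584.
m_N − m_K = −2.5 log₁₀(0.004584) = 5.85.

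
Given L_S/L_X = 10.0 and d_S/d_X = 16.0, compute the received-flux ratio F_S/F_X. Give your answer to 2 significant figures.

0.039

F = L/(4πd²), so F_S/F_X = (L_S/L_X) / (d_S/d_X)²
= 10.0 / (16.0)² = 10.0 / 256.0 = 0.03906.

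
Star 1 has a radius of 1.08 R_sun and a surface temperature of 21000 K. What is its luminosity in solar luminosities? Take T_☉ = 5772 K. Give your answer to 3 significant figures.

204 solar luminosities

L/L_☉ = (R/R_☉)² (T/T_☉)⁴ = (1.08)² × (21000/5772)⁴
       = 1.166 × (3.638)⁴ = 1.166 × 175.2 = 204.4.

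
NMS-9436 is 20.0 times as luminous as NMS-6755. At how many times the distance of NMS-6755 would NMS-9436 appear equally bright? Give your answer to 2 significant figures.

4.5

Equal flux requires L_NMS-9436/d_NMS-9436² = L_NMS-6755/d_NMS-6755², so d_NMS-9436/d_NMS-6755 = √(L_NMS-9436/L_NMS-6755)
= √(20.0) = 4.472.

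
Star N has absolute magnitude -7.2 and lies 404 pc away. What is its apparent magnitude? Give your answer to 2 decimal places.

m = M + 5 log₁₀(d/10 pc) = -7.2 + 5 log₁₀(404/10)
  = -7.2 + 5 × 1.606 = -7.2 + 8.03 = 0.83.

0.83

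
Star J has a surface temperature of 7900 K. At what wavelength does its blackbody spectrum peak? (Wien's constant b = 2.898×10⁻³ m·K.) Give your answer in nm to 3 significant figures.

λ_max = b/T = 2.898×10⁻³ / 7900 = 3.67×10^-7 m = 366.8 nm.

367 nm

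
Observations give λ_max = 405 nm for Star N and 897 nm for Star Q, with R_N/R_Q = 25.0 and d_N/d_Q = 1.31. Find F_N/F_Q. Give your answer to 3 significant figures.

8.76×10^3

Wien's law: T_N/T_Q = λ_Q/λ_N = 897/405 = 2.215.
L_N/L_Q = (R_N/R_Q)²(T_N/T_Q)⁴ = (25.0)²(2.215)⁴ = 1.504×10^4.
F_N/F_Q = (L_N/L_Q)/(d_N/d_Q)² = 1.504×10^4/(1.31)² = 8764.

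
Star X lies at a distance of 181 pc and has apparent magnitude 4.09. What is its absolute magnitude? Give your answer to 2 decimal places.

M = m − 5 log₁₀(d/10 pc) = 4.09 − 5 log₁₀(181/10)
  = 4.09 − 5 × 1.258 = 4.09 − 6.29 = -2.20.

-2.20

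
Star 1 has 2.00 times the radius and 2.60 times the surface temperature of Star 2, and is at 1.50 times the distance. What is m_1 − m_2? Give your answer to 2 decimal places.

-4.77

L_1/L_2 = (2.00)²(2.60)⁴ = 182.8.
F_1/F_2 = (L_1/L_2)/(d_1/d_2)² = 182.8/2.250 = 81.24.
m_1 − m_2 = −2.5 log₁₀(81.24) = -4.77.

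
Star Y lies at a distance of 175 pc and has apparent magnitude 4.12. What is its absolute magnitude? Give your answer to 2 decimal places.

M = m − 5 log₁₀(d/10 pc) = 4.12 − 5 log₁₀(175/10)
  = 4.12 − 5 × 1.243 = 4.12 − 6.22 = -2.10.

-2.10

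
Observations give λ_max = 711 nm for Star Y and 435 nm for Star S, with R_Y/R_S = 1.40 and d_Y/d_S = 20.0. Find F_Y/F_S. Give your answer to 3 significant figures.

Wien's law: T_Y/T_S = λ_S/λ_Y = 435/711 = 0.6118.
L_Y/L_S = (R_Y/R_S)²(T_Y/T_S)⁴ = (1.40)²(0.6118)⁴ = 0.2746.
F_Y/F_S = (L_Y/L_S)/(d_Y/d_S)² = 0.2746/(20.0)² = 6.866×10^-4.

6.87×10^-4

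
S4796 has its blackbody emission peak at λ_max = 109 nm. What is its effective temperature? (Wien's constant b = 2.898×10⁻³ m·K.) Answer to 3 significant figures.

T = b/λ_max = 2.898×10⁻³ / (109×10⁻⁹) = 2.659×10^4 K.

2.66×10^4 K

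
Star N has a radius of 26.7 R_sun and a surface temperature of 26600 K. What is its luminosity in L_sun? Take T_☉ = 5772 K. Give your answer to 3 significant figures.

3.22×10^5 L_sun

L/L_☉ = (R/R_☉)² (T/T_☉)⁴ = (26.7)² × (26600/5772)⁴
       = 712.9 × (4.608)⁴ = 712.9 × 451.0 = 3.215×10^5.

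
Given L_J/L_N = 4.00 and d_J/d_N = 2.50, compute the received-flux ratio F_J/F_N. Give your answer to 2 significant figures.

0.64

F = L/(4πd²), so F_J/F_N = (L_J/L_N) / (d_J/d_N)²
= 4.00 / (2.50)² = 4.00 / 6.250 = 0.6400.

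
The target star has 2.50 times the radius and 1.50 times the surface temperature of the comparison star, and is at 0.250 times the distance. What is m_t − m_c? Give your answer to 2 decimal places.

L_t/L_c = (2.50)²(1.50)⁴ = 31.64.
F_t/F_c = (L_t/L_c)/(d_t/d_c)² = 31.64/0.06250 = 506.2.
m_t − m_c = −2.5 log₁₀(506.2) = -6.76.

-6.76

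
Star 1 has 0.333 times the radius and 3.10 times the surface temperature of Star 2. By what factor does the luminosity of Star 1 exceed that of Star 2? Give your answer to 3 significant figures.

10.2

From the Stefan–Boltzmann law, L ∝ R²T⁴, so
L_1/L_2 = (R_1/R_2)² (T_1/T_2)⁴ = (0.333)² × (3.10)⁴ = 0.1109 × 92.35 = 10.24.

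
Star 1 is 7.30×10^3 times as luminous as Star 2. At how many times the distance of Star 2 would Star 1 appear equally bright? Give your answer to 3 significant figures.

Equal flux requires L_1/d_1² = L_2/d_2², so d_1/d_2 = √(L_1/L_2)
= √(7.30×10^3) = 85.44.

85.4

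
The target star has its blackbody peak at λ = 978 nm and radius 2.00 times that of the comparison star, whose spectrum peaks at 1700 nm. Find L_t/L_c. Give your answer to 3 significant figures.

36.5

Wien's law gives T ∝ 1/λ_max, so T_t/T_c = λ_c/λ_t = 1700/978 = 1.738.
Then L ∝ R²T⁴ gives L_t/L_c = (2.00)² × (1.738)⁴ = 4.000 × 9.129 = 36.52.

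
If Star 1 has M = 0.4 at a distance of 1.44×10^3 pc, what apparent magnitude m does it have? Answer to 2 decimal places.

m = M + 5 log₁₀(d/10 pc) = 0.4 + 5 log₁₀(1.44×10^3/10)
  = 0.4 + 5 × 2.158 = 0.4 + 10.79 = 11.19.

11.19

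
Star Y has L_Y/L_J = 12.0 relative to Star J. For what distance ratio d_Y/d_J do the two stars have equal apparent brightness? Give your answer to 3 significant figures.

3.46

Equal flux requires L_Y/d_Y² = L_J/d_J², so d_Y/d_J = √(L_Y/L_J)
= √(12.0) = 3.464.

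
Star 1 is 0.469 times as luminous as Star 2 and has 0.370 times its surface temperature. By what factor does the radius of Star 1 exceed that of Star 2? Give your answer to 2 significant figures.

L ∝ R²T⁴ gives R ∝ √L / T², so
R_1/R_2 = √(0.469) / (0.370)² = 0.6848 / 0.1369 = 5.002.

5.0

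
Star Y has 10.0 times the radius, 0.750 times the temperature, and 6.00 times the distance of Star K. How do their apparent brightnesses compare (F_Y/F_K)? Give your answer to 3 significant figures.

L_Y/L_K = (R_Y/R_K)²(T_Y/T_K)⁴ = (10.0)² × (0.750)⁴ = 31.64.
F_Y/F_K = (L_Y/L_K)/(d_Y/d_K)² = 31.64 / (6.00)² = 0.8789.

0.879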